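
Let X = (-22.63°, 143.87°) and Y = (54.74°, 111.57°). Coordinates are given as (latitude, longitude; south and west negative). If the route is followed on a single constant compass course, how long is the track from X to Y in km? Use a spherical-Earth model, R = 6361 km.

9139 km

Rhumb course C = atan2(Δλ, Δψ) with Δψ = ln[tan(π/4+φ₂/2)/tan(π/4+φ₁/2)] = +1.5520, Δλ = -0.5637 → C = 340.04°
d = R·|Δφ| / |cos C| = 6361·1.35036 / 0.93991 = 9139 km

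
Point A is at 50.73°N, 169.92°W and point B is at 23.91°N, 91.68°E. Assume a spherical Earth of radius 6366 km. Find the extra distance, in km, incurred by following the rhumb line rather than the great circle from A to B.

Great circle: cos σ = sin φ₁ sin φ₂ + cos φ₁ cos φ₂ cos Δλ,  σ = 1.3395 rad → d_gc = 8527.2 km
Rhumb line: Δψ = -0.6007, q = Δφ/Δψ = 0.7793, d_rh = R√(Δφ²+q²Δλ²) = 9025.9 km
Excess = 9025.9 − 8527.2 = 498.7 ≈ 499 km

499 km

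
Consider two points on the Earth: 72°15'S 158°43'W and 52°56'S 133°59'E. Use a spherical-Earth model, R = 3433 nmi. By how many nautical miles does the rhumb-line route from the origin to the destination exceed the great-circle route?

Great circle: cos σ = sin φ₁ sin φ₂ + cos φ₁ cos φ₂ cos Δλ,  σ = 0.5901 rad → d_gc = 2026.0 nmi
Rhumb line: Δψ = +0.7640, q = Δφ/Δψ = 0.4413, d_rh = R√(Δφ²+q²Δλ²) = 2122.6 nmi
Excess = 2122.6 − 2026.0 = 96.6 ≈ 97 nmi

97 nmi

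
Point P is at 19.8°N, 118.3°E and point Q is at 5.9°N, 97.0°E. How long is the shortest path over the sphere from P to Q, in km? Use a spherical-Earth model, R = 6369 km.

cos σ = sin φ₁ sin φ₂ + cos φ₁ cos φ₂ cos Δλ
      = sin(19.80°)sin(5.90°) + cos(19.80°)cos(5.90°)cos(-21.30°) = 0.9068
σ = 24.935° → d = Rσ = 6369·0.43520 = 2772 km

2772 km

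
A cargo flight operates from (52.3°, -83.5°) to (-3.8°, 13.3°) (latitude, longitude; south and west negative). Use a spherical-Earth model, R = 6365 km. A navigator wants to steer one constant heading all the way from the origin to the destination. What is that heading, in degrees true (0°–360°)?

Meridional parts: M(φ₁)=+1.0747, M(φ₂)=-0.0664 → ΔM = -1.1411;  Δλ = +1.6895 rad
tan C = Δλ / ΔM = -1.4806 → C = 124.03°

124.0°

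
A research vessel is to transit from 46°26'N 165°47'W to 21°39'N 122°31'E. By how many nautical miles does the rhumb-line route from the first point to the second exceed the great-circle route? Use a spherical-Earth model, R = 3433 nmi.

89 nmi

Great circle: cos σ = sin φ₁ sin φ₂ + cos φ₁ cos φ₂ cos Δλ,  σ = 1.0833 rad → d_gc = 3718.8 nmi
Rhumb line: Δψ = -0.5300, q = Δφ/Δψ = 0.8161, d_rh = R√(Δφ²+q²Δλ²) = 3807.6 nmi
Excess = 3807.6 − 3718.8 = 88.8 ≈ 89 nmi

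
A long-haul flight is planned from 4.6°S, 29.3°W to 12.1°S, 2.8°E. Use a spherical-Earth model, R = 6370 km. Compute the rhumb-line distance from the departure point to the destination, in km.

3626 km

Rhumb course C = atan2(Δλ, Δψ) with Δψ = ln[tan(π/4+φ₂/2)/tan(π/4+φ₁/2)] = -0.1324, Δλ = +0.5603 → C = 103.30°
d = R·|Δφ| / |cos C| = 6370·0.13090 / 0.22999 = 3626 km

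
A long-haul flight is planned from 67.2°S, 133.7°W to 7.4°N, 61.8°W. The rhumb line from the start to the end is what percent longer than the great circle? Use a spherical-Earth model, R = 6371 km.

2.4%

Great circle: σ = 1.5701 rad → d_gc = Rσ = 10003.4 km
Rhumb: Δφ = +1.3020, Δλ = +1.2549, Δψ = +1.7308, q = Δφ/Δψ = 0.7523 → d_rh = R√(Δφ²+q²Δλ²) = 10246.0 km
Excess = (10246.0 − 10003.4) / 10003.4 = 242.6 / 10003.4 = 2.43% ≈ 2.4%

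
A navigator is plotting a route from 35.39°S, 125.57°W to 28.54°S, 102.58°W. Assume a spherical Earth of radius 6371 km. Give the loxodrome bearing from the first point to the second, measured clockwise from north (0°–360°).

70.6°

Meridional parts: M(φ₁)=-0.6612, M(φ₂)=-0.5201 → ΔM = +0.1411;  Δλ = +0.4013 rad
tan C = Δλ / ΔM = +2.8443 → C = 70.63°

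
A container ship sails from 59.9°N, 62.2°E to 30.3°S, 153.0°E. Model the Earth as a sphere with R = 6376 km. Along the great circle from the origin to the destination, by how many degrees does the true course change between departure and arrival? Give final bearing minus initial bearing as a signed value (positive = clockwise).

+40.3°

Initial bearing θ₁ = atan2(sin Δλ cos φ₂, cos φ₁ sin φ₂ − sin φ₁ cos φ₂ cos Δλ) = 105.70°
Final bearing θ₂ = (initial bearing from the destination back to the start) + 180° = 146.00°
Δθ = θ₂ − θ₁ = +40.3°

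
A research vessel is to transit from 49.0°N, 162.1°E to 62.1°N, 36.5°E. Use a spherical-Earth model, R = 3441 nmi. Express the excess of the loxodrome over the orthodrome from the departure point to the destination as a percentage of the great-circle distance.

Great circle: σ = 1.0607 rad → d_gc = Rσ = 3649.8 nmi
Rhumb: Δφ = +0.2286, Δλ = -2.1921, Δψ = +0.4089, q = Δφ/Δψ = 0.5592 → d_rh = R√(Δφ²+q²Δλ²) = 4290.5 nmi
Excess = (4290.5 − 3649.8) / 3649.8 = 640.7 / 3649.8 = 17.554% ≈ 17.6%

17.6%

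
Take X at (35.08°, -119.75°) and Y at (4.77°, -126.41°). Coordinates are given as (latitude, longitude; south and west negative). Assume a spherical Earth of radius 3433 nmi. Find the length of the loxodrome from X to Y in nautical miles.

Rhumb course C = atan2(Δλ, Δψ) with Δψ = ln[tan(π/4+φ₂/2)/tan(π/4+φ₁/2)] = -0.5712, Δλ = -0.1162 → C = 191.50°
d = R·|Δφ| / |cos C| = 3433·0.52901 / 0.97992 = 1853 nmi

1853 nmi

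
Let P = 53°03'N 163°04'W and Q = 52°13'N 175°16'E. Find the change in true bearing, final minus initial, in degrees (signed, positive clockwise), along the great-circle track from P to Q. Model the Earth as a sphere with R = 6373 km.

-17.3°

At departure: θ₁ = atan2(sin Δλ cos φ₂, cos φ₁ sin φ₂ − sin φ₁ cos φ₂ cos Δλ) = 275.07°
At arrival: θ₂ = atan2(sin Δλ cos φ₁, −cos φ₂ sin φ₁ + sin φ₂ cos φ₁ cos Δλ) = 257.77°
Δθ = θ₂ − θ₁ = -17.3°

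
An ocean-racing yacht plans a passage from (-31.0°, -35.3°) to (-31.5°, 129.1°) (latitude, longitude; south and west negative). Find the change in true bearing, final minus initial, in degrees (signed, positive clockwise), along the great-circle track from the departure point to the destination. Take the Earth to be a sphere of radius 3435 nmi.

At departure: θ₁ = atan2(sin Δλ cos φ₂, cos φ₁ sin φ₂ − sin φ₁ cos φ₂ cos Δλ) = 165.25°
At arrival: θ₂ = atan2(sin Δλ cos φ₁, −cos φ₂ sin φ₁ + sin φ₂ cos φ₁ cos Δλ) = 14.83°
Δθ = θ₂ − θ₁ = -150.4°

-150.4°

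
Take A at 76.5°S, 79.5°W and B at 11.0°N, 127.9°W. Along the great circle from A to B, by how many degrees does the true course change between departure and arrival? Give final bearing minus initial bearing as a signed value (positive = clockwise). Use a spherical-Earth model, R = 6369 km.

Initial bearing θ₁ = atan2(sin Δλ cos φ₂, cos φ₁ sin φ₂ − sin φ₁ cos φ₂ cos Δλ) = 312.74°
Final bearing θ₂ = (initial bearing from the destination back to the start) + 180° = 349.94°
Δθ = θ₂ − θ₁ = +37.2°

+37.2°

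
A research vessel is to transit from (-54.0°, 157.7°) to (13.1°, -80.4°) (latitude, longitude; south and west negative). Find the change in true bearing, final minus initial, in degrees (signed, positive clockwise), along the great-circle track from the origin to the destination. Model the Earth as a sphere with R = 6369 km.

-74.1°

Initial bearing θ₁ = atan2(sin Δλ cos φ₂, cos φ₁ sin φ₂ − sin φ₁ cos φ₂ cos Δλ) = 108.90°
Final bearing θ₂ = (initial bearing from the destination back to the start) + 180° = 34.82°
Δθ = θ₂ − θ₁ = -74.1°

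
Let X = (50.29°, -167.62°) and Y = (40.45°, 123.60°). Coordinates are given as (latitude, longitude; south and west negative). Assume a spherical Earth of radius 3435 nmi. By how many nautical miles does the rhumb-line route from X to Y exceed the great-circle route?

96 nmi

Great circle: cos σ = sin φ₁ sin φ₂ + cos φ₁ cos φ₂ cos Δλ,  σ = 0.8297 rad → d_gc = 2850.11 nmi
Rhumb line: Δψ = -0.2454, q = Δφ/Δψ = 0.6999, d_rh = R√(Δφ²+q²Δλ²) = 2945.64 nmi
Excess = 2945.64 − 2850.11 = 95.53 ≈ 96 nmi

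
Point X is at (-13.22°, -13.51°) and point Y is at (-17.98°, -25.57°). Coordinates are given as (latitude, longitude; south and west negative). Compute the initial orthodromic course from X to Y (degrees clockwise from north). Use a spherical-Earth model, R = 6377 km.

θ = atan2( sin Δλ·cos φ₂ ,  cos φ₁ sin φ₂ − sin φ₁ cos φ₂ cos Δλ )
  = atan2(-0.1987, -0.0878) = 246.17°

246.2°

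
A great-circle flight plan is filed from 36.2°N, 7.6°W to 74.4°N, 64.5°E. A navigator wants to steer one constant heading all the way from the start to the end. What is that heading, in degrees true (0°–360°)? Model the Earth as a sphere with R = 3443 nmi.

43.9°

Δψ = ln[tan(π/4+φ₂/2)/tan(π/4+φ₁/2)] = +1.3093
Δλ = +1.2584 rad (taken the short way round)
course = atan2(Δλ, Δψ) = 43.86°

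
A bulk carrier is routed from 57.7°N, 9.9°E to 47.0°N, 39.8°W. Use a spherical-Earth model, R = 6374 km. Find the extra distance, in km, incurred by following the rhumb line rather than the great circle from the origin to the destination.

72 km

Great circle: cos σ = sin φ₁ sin φ₂ + cos φ₁ cos φ₂ cos Δλ,  σ = 0.5474 rad → d_gc = 3489.0 km
Rhumb line: Δψ = -0.3077, q = Δφ/Δψ = 0.6069, d_rh = R√(Δφ²+q²Δλ²) = 3560.7 km
Excess = 3560.7 − 3489.0 = 71.7 ≈ 72 km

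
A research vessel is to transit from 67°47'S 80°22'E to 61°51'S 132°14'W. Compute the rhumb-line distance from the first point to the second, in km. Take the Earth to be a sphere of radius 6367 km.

6970 km

Rhumb course C = atan2(Δλ, Δψ) with Δψ = ln[tan(π/4+φ₂/2)/tan(π/4+φ₁/2)] = +0.2445, Δλ = +2.5726 → C = 84.57°
d = R·|Δφ| / |cos C| = 6367·0.10356 / 0.09460 = 6970 km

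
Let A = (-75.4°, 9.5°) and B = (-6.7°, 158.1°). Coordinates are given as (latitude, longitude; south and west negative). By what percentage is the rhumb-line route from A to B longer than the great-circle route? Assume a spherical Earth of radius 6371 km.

Great circle: σ = 1.6717 rad → d_gc = Rσ = 10650.7 km
Rhumb: Δφ = +1.1990, Δλ = +2.5936, Δψ = +1.9377, q = Δφ/Δψ = 0.6188 → d_rh = R√(Δφ²+q²Δλ²) = 12763.2 km
Excess = (12763.2 − 10650.7) / 10650.7 = 2112.5 / 10650.7 = 19.83% ≈ 19.8%

19.8%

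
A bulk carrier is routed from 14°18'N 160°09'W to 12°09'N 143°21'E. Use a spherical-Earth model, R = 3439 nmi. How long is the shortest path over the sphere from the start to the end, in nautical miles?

3296 nmi

Haversine: a = sin²(Δφ/2)+cos φ₁ cos φ₂ sin²(Δλ/2) = 0.21258;  σ = 2·atan2(√a,√(1−a))
σ = 54.911° → d = Rσ = 3439·0.95839 = 3296 nmi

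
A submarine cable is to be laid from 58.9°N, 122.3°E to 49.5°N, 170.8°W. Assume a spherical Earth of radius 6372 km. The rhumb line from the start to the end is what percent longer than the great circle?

Great circle: σ = 0.6718 rad → d_gc = Rσ = 4280.5 km
Rhumb: Δφ = -0.1641, Δλ = +1.1676, Δψ = -0.2820, q = Δφ/Δψ = 0.5818 → d_rh = R√(Δφ²+q²Δλ²) = 4452.8 km
Excess = (4452.8 − 4280.5) / 4280.5 = 172.3 / 4280.5 = 4.03% ≈ 4.0%

4.0%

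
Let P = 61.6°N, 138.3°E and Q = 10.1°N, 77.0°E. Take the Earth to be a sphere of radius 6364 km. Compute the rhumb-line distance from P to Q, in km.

Δψ = ln[tan(π/4+φ₂/2)/tan(π/4+φ₁/2)] = -1.1970;  Δφ = -0.8988 rad,  Δλ = -1.0699 rad
q = Δφ/Δψ = 0.7509
d = R·√(Δφ² + q²Δλ²) = 6364·1.20555 = 7672 km

7672 km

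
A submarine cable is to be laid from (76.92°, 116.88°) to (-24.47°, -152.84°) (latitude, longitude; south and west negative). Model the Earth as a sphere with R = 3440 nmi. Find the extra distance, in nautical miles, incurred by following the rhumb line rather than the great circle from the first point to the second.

Great circle: cos σ = sin φ₁ sin φ₂ + cos φ₁ cos φ₂ cos Δλ,  σ = 1.9872 rad → d_gc = 6836.0 nmi
Rhumb line: Δψ = -2.6066, q = Δφ/Δψ = 0.6789, d_rh = R√(Δφ²+q²Δλ²) = 7113.2 nmi
Excess = 7113.2 − 6836.0 = 277.2 ≈ 277 nmi

277 nmi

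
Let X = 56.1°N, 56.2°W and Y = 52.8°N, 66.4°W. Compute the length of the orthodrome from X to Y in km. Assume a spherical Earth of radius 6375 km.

cos σ = sin φ₁ sin φ₂ + cos φ₁ cos φ₂ cos Δλ
      = sin(56.10°)sin(52.80°) + cos(56.10°)cos(52.80°)cos(-10.20°) = 0.9930
σ = 6.777° → d = Rσ = 6375·0.11829 = 754 km

754 km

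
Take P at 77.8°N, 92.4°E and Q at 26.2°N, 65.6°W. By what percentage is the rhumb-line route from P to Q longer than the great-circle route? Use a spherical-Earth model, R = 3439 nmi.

27.5%

Great circle: σ = 1.3122 rad → d_gc = Rσ = 4512.6 nmi
Rhumb: Δφ = -0.9006, Δλ = -2.7576, Δψ = -1.7621, q = Δφ/Δψ = 0.5111 → d_rh = R√(Δφ²+q²Δλ²) = 5752.0 nmi
Excess = (5752.0 − 4512.6) / 4512.6 = 1239.4 / 4512.6 = 27.47% ≈ 27.5%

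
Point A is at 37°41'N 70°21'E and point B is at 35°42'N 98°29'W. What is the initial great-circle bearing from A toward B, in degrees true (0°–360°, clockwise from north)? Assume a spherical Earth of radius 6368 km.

350.6°

θ = atan2( sin Δλ·cos φ₂ ,  cos φ₁ sin φ₂ − sin φ₁ cos φ₂ cos Δλ )
  = atan2(-0.1573, +0.9488) = 350.59°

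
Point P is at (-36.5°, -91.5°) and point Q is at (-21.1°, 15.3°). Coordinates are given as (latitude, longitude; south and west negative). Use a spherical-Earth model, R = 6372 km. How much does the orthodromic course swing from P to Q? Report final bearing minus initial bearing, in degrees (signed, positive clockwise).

-66.4°

Initial bearing θ₁ = atan2(sin Δλ cos φ₂, cos φ₁ sin φ₂ − sin φ₁ cos φ₂ cos Δλ) = 116.73°
Final bearing θ₂ = (initial bearing from the destination back to the start) + 180° = 50.31°
Δθ = θ₂ − θ₁ = -66.4°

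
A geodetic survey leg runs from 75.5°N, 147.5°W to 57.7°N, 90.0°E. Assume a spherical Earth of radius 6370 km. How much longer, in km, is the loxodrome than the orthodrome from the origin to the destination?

874 km

Great circle: cos σ = sin φ₁ sin φ₂ + cos φ₁ cos φ₂ cos Δλ,  σ = 0.7281 rad → d_gc = 4637.88 km
Rhumb line: Δψ = -0.8225, q = Δφ/Δψ = 0.3777, d_rh = R√(Δφ²+q²Δλ²) = 5511.41 km
Excess = 5511.41 − 4637.88 = 873.53 ≈ 874 km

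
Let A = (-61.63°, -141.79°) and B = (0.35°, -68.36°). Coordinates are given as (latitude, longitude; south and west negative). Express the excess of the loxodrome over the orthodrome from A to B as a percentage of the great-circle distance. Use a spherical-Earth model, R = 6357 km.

2.5%

Great circle: σ = 1.4403 rad → d_gc = Rσ = 9155.9 km
Rhumb: Δφ = +1.0818, Δλ = +1.2816, Δψ = +1.3814, q = Δφ/Δψ = 0.7831 → d_rh = R√(Δφ²+q²Δλ²) = 9380.3 km
Excess = (9380.3 − 9155.9) / 9155.9 = 224.4 / 9155.9 = 2.451% ≈ 2.5%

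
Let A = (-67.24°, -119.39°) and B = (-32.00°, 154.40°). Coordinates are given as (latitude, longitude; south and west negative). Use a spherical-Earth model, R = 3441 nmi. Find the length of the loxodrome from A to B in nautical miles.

3789 nmi

Δψ = ln[tan(π/4+φ₂/2)/tan(π/4+φ₁/2)] = +1.0131;  Δφ = +0.6151 rad,  Δλ = -1.5046 rad
q = Δφ/Δψ = 0.6071
d = R·√(Δφ² + q²Δλ²) = 3441·1.10126 = 3789 nmi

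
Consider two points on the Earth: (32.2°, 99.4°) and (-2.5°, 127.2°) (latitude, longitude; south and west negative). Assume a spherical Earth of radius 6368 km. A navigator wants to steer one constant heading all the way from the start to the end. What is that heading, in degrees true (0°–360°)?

Meridional parts: M(φ₁)=+0.5942, M(φ₂)=-0.0436 → ΔM = -0.6378;  Δλ = +0.4852 rad
tan C = Δλ / ΔM = -0.7607 → C = 142.74°

142.7°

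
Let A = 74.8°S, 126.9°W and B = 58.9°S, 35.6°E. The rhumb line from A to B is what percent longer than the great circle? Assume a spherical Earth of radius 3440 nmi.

Great circle: σ = 0.7994 rad → d_gc = Rσ = 2749.9 nmi
Rhumb: Δφ = +0.2775, Δλ = +2.8362, Δψ = +0.7350, q = Δφ/Δψ = 0.3776 → d_rh = R√(Δφ²+q²Δλ²) = 3805.3 nmi
Excess = (3805.3 − 2749.9) / 2749.9 = 1055.4 / 2749.9 = 38.38% ≈ 38.4%

38.4%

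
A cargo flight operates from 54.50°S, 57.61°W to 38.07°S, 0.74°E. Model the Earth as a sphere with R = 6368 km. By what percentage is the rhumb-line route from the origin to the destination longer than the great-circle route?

2.4%

Great circle: σ = 0.7349 rad → d_gc = Rσ = 4679.9 km
Rhumb: Δφ = +0.2868, Δλ = +1.0184, Δψ = +0.4196, q = Δφ/Δψ = 0.6834 → d_rh = R√(Δφ²+q²Δλ²) = 4793.7 km
Excess = (4793.7 − 4679.9) / 4679.9 = 113.8 / 4679.9 = 2.43% ≈ 2.4%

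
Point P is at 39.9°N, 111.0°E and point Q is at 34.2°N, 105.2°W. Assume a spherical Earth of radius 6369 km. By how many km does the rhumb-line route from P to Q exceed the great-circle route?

Great circle: cos σ = sin φ₁ sin φ₂ + cos φ₁ cos φ₂ cos Δλ,  σ = 1.7229 rad → d_gc = 10972.9 km
Rhumb line: Δψ = -0.1248, q = Δφ/Δψ = 0.7974, d_rh = R√(Δφ²+q²Δλ²) = 12762.1 km
Excess = 12762.1 − 10972.9 = 1789.2 ≈ 1789 km

1789 km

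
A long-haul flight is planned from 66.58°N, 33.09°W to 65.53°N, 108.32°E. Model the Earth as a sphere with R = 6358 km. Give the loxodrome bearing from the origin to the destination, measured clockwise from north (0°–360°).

Meridional parts: M(φ₁)=+1.5737, M(φ₂)=+1.5286 → ΔM = -0.0452;  Δλ = +2.4681 rad
tan C = Δλ / ΔM = -54.6511 → C = 91.05°

91.0°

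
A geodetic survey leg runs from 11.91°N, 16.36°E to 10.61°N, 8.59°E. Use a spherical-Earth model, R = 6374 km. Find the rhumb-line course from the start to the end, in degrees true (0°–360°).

Δψ = ln[tan(π/4+φ₂/2)/tan(π/4+φ₁/2)] = -0.0231
Δλ = -0.1356 rad (taken the short way round)
course = atan2(Δλ, Δψ) = 260.32°

260.3°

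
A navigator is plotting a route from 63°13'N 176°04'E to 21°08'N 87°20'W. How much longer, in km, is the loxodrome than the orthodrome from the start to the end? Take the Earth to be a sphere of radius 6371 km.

564 km

Great circle: cos σ = sin φ₁ sin φ₂ + cos φ₁ cos φ₂ cos Δλ,  σ = 1.2937 rad → d_gc = 8242.25 km
Rhumb line: Δψ = -1.0576, q = Δφ/Δψ = 0.6945, d_rh = R√(Δφ²+q²Δλ²) = 8805.77 km
Excess = 8805.77 − 8242.25 = 563.52 ≈ 564 km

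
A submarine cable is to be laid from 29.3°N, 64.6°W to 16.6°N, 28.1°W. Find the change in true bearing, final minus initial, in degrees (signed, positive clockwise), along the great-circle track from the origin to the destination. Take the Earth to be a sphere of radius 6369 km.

+14.7°

Initial bearing θ₁ = atan2(sin Δλ cos φ₂, cos φ₁ sin φ₂ − sin φ₁ cos φ₂ cos Δλ) = 102.64°
Final bearing θ₂ = (initial bearing from the destination back to the start) + 180° = 117.39°
Δθ = θ₂ − θ₁ = +14.7°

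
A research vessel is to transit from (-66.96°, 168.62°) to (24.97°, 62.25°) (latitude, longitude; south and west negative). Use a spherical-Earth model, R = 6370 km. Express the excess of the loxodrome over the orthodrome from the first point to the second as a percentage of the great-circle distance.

4.2%

Great circle: σ = 2.0811 rad → d_gc = Rσ = 13256.8 km
Rhumb: Δφ = +1.6045, Δλ = -1.8565, Δψ = +2.0408, q = Δφ/Δψ = 0.7862 → d_rh = R√(Δφ²+q²Δλ²) = 13816.7 km
Excess = (13816.7 − 13256.8) / 13256.8 = 559.9 / 13256.8 = 4.22% ≈ 4.2%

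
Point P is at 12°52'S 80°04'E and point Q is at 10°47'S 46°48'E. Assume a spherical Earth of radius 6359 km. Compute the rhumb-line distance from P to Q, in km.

Rhumb course C = atan2(Δλ, Δψ) with Δψ = ln[tan(π/4+φ₂/2)/tan(π/4+φ₁/2)] = +0.0372, Δλ = -0.5806 → C = 273.66°
d = R·|Δφ| / |cos C| = 6359·0.03636 / 0.06386 = 3621 km

3621 km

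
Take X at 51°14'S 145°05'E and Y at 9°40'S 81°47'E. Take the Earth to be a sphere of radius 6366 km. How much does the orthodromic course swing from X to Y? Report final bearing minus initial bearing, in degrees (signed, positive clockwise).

+37.0°

At departure: θ₁ = atan2(sin Δλ cos φ₂, cos φ₁ sin φ₂ − sin φ₁ cos φ₂ cos Δλ) = 285.26°
At arrival: θ₂ = atan2(sin Δλ cos φ₁, −cos φ₂ sin φ₁ + sin φ₂ cos φ₁ cos Δλ) = 322.21°
Δθ = θ₂ − θ₁ = +37.0°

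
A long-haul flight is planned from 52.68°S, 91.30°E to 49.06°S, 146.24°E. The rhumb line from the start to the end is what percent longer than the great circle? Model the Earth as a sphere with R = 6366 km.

2.4%

Great circle: σ = 0.5936 rad → d_gc = Rσ = 3778.8 km
Rhumb: Δφ = +0.0632, Δλ = +0.9589, Δψ = +0.1002, q = Δφ/Δψ = 0.6307 → d_rh = R√(Δφ²+q²Δλ²) = 3870.7 km
Excess = (3870.7 − 3778.8) / 3778.8 = 91.9 / 3778.8 = 2.43% ≈ 2.4%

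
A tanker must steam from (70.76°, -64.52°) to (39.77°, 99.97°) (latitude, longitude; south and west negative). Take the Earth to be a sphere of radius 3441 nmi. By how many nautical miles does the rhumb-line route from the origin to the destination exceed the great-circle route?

1434 nmi

Great circle: cos σ = sin φ₁ sin φ₂ + cos φ₁ cos φ₂ cos Δλ,  σ = 1.2026 rad → d_gc = 4138.2 nmi
Rhumb line: Δψ = -1.0172, q = Δφ/Δψ = 0.5317, d_rh = R√(Δφ²+q²Δλ²) = 5572.6 nmi
Excess = 5572.6 − 4138.2 = 1434.4 ≈ 1434 nmi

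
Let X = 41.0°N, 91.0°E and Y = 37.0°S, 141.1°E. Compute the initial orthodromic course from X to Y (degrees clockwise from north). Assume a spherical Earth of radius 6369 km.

142.2°

N = sin Δλ·cos φ₂ = +0.6127;  D = cos φ₁ sin φ₂ − sin φ₁ cos φ₂ cos Δλ = -0.7903
initial course = atan2(N, D) = 142.21°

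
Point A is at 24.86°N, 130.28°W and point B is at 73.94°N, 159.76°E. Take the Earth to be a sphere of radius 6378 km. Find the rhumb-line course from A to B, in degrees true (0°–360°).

Δψ = ln[tan(π/4+φ₂/2)/tan(π/4+φ₁/2)] = +1.5103
Δλ = -1.2210 rad (taken the short way round)
course = atan2(Δλ, Δψ) = 321.05°

321.0°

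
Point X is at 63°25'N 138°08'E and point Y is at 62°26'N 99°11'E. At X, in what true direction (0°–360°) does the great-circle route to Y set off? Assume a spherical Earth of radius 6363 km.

N = sin Δλ·cos φ₂ = -0.2909;  D = cos φ₁ sin φ₂ − sin φ₁ cos φ₂ cos Δλ = +0.0748
initial course = atan2(N, D) = 284.43°

284.4°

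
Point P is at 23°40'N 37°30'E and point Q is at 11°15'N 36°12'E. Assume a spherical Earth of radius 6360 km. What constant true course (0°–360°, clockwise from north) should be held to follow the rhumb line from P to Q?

Meridional parts: M(φ₁)=+0.4253, M(φ₂)=+0.1976 → ΔM = -0.2277;  Δλ = -0.0227 rad
tan C = Δλ / ΔM = +0.0996 → C = 185.69°

185.7°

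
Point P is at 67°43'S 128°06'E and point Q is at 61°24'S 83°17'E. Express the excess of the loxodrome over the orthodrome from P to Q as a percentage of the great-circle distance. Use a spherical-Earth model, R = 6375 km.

2.1%

Great circle: σ = 0.3447 rad → d_gc = Rσ = 2197.5 km
Rhumb: Δφ = +0.1102, Δλ = -0.7822, Δψ = +0.2579, q = Δφ/Δψ = 0.4274 → d_rh = R√(Δφ²+q²Δλ²) = 2244.3 km
Excess = (2244.3 − 2197.5) / 2197.5 = 46.8 / 2197.5 = 2.13% ≈ 2.1%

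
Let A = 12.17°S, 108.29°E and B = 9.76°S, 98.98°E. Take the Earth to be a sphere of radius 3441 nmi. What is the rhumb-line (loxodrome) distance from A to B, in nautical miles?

568 nmi

Rhumb course C = atan2(Δλ, Δψ) with Δψ = ln[tan(π/4+φ₂/2)/tan(π/4+φ₁/2)] = +0.0428, Δλ = -0.1625 → C = 284.77°
d = R·|Δφ| / |cos C| = 3441·0.04206 / 0.25498 = 568 nmi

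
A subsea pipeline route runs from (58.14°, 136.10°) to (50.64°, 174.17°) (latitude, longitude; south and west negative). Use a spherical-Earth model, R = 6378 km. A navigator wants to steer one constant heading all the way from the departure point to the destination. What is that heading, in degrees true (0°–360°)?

Δψ = ln[tan(π/4+φ₂/2)/tan(π/4+φ₁/2)] = -0.2256
Δλ = +0.6644 rad (taken the short way round)
course = atan2(Δλ, Δψ) = 108.75°

108.8°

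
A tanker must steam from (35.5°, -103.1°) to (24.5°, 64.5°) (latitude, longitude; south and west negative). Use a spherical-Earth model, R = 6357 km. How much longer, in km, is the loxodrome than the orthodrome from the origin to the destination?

2921 km

Great circle: cos σ = sin φ₁ sin φ₂ + cos φ₁ cos φ₂ cos Δλ,  σ = 2.0746 rad → d_gc = 13187.9 km
Rhumb line: Δψ = -0.2223, q = Δφ/Δψ = 0.8638, d_rh = R√(Δφ²+q²Δλ²) = 16109.0 km
Excess = 16109.0 − 13187.9 = 2921.1 ≈ 2921 km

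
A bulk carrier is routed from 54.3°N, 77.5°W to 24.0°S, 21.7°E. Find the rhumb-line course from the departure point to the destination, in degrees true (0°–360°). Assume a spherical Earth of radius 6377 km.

132.1°

Meridional parts: M(φ₁)=+1.1331, M(φ₂)=-0.4317 → ΔM = -1.5648;  Δλ = +1.7314 rad
tan C = Δλ / ΔM = -1.1064 → C = 132.11°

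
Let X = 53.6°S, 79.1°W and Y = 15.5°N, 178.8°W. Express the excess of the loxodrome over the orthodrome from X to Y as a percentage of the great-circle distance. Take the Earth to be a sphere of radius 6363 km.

Great circle: σ = 1.8875 rad → d_gc = Rσ = 12010.2 km
Rhumb: Δφ = +1.2060, Δλ = -1.7401, Δψ = +1.3862, q = Δφ/Δψ = 0.8700 → d_rh = R√(Δφ²+q²Δλ²) = 12315.8 km
Excess = (12315.8 − 12010.2) / 12010.2 = 305.6 / 12010.2 = 2.54% ≈ 2.5%

2.5%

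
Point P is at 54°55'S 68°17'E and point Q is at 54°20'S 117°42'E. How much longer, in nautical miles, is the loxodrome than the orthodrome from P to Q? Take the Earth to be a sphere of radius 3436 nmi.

Great circle: cos σ = sin φ₁ sin φ₂ + cos φ₁ cos φ₂ cos Δλ,  σ = 0.4889 rad → d_gc = 1679.9 nmi
Rhumb line: Δψ = +0.0176, q = Δφ/Δψ = 0.5789, d_rh = R√(Δφ²+q²Δλ²) = 1716.0 nmi
Excess = 1716.0 − 1679.9 = 36.1 ≈ 36 nmi

36 nmi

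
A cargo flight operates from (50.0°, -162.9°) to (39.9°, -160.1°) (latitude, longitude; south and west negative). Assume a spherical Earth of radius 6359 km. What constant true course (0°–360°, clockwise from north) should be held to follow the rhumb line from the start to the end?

168.9°

Meridional parts: M(φ₁)=+1.0107, M(φ₂)=+0.7606 → ΔM = -0.2501;  Δλ = +0.0489 rad
tan C = Δλ / ΔM = -0.1954 → C = 168.94°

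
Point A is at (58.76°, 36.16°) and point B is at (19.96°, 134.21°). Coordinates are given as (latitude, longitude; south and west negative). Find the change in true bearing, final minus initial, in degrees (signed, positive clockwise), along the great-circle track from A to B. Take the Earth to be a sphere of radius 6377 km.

At departure: θ₁ = atan2(sin Δλ cos φ₂, cos φ₁ sin φ₂ − sin φ₁ cos φ₂ cos Δλ) = 72.72°
At arrival: θ₂ = atan2(sin Δλ cos φ₁, −cos φ₂ sin φ₁ + sin φ₂ cos φ₁ cos Δλ) = 148.21°
Δθ = θ₂ − θ₁ = +75.5°

+75.5°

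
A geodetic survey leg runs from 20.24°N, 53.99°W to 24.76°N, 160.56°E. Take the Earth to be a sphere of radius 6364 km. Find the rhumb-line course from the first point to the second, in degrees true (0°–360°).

271.9°

Δψ = ln[tan(π/4+φ₂/2)/tan(π/4+φ₁/2)] = +0.0854
Δλ = -2.5386 rad (taken the short way round)
course = atan2(Δλ, Δψ) = 271.93°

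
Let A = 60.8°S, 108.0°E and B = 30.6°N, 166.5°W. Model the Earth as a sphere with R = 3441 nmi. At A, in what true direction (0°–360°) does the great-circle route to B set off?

N = sin Δλ·cos φ₂ = +0.8581;  D = cos φ₁ sin φ₂ − sin φ₁ cos φ₂ cos Δλ = +0.3073
initial course = atan2(N, D) = 70.30°

70.3°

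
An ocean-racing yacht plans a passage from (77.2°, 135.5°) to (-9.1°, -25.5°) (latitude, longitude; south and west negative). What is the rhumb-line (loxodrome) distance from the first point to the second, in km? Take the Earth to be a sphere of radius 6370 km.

14966 km

Δψ = ln[tan(π/4+φ₂/2)/tan(π/4+φ₁/2)] = -2.3473;  Δφ = -1.5062 rad,  Δλ = -2.8100 rad
q = Δφ/Δψ = 0.6417
d = R·√(Δφ² + q²Δλ²) = 6370·2.34948 = 14966 km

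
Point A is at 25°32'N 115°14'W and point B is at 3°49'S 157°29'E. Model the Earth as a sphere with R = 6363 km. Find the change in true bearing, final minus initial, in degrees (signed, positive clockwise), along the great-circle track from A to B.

At departure: θ₁ = atan2(sin Δλ cos φ₂, cos φ₁ sin φ₂ − sin φ₁ cos φ₂ cos Δλ) = 265.39°
At arrival: θ₂ = atan2(sin Δλ cos φ₁, −cos φ₂ sin φ₁ + sin φ₂ cos φ₁ cos Δλ) = 244.34°
Δθ = θ₂ − θ₁ = -21.0°

-21.0°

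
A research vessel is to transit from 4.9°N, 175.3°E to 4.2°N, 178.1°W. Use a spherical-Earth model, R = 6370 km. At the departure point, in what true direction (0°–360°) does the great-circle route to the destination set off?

N = sin Δλ·cos φ₂ = +0.1146;  D = cos φ₁ sin φ₂ − sin φ₁ cos φ₂ cos Δλ = -0.0117
initial course = atan2(N, D) = 95.80°

95.8°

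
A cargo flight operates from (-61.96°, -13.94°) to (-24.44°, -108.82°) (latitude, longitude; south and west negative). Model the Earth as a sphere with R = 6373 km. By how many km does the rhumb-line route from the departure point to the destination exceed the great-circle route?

528 km

Great circle: cos σ = sin φ₁ sin φ₂ + cos φ₁ cos φ₂ cos Δλ,  σ = 1.2358 rad → d_gc = 7875.73 km
Rhumb line: Δψ = +0.9474, q = Δφ/Δψ = 0.6912, d_rh = R√(Δφ²+q²Δλ²) = 8404.17 km
Excess = 8404.17 − 7875.73 = 528.44 ≈ 528 km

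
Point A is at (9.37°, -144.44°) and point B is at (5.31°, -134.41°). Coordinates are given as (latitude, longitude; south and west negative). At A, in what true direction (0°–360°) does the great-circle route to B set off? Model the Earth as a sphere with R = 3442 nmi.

111.5°

N = sin Δλ·cos φ₂ = +0.1734;  D = cos φ₁ sin φ₂ − sin φ₁ cos φ₂ cos Δλ = -0.0683
initial course = atan2(N, D) = 111.50°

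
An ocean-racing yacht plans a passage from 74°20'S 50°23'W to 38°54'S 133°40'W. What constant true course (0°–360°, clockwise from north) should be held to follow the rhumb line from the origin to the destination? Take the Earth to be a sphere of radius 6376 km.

Meridional parts: M(φ₁)=-1.9836, M(φ₂)=-0.7380 → ΔM = +1.2455;  Δλ = -1.4536 rad
tan C = Δλ / ΔM = -1.1670 → C = 310.59°

310.6°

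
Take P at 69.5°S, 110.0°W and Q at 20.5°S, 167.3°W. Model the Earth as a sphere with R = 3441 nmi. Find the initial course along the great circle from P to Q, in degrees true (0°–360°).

θ = atan2( sin Δλ·cos φ₂ ,  cos φ₁ sin φ₂ − sin φ₁ cos φ₂ cos Δλ )
  = atan2(-0.7882, +0.3513) = 294.02°

294.0°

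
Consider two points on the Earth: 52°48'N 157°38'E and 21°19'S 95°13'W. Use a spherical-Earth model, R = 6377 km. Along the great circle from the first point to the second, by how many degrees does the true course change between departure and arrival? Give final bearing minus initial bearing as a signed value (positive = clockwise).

Initial bearing θ₁ = atan2(sin Δλ cos φ₂, cos φ₁ sin φ₂ − sin φ₁ cos φ₂ cos Δλ) = 90.06°
Final bearing θ₂ = (initial bearing from the destination back to the start) + 180° = 139.53°
Δθ = θ₂ − θ₁ = +49.5°

+49.5°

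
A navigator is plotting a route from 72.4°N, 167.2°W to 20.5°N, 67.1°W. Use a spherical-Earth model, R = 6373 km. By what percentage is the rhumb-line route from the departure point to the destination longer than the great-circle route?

8.4%

Great circle: σ = 1.2827 rad → d_gc = Rσ = 8174.5 km
Rhumb: Δφ = -0.9058, Δλ = +1.7471, Δψ = -1.4999, q = Δφ/Δψ = 0.6039 → d_rh = R√(Δφ²+q²Δλ²) = 8862.3 km
Excess = (8862.3 − 8174.5) / 8174.5 = 687.8 / 8174.5 = 8.41% ≈ 8.4%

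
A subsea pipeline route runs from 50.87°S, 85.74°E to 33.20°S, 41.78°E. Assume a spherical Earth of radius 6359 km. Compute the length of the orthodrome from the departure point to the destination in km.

Haversine: a = sin²(Δφ/2)+cos φ₁ cos φ₂ sin²(Δλ/2) = 0.09757;  σ = 2·atan2(√a,√(1−a))
σ = 36.402° → d = Rσ = 6359·0.63534 = 4040 km

4040 km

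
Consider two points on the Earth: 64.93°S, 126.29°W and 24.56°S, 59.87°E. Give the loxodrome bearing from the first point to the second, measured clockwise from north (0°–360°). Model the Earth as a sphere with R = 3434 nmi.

289.3°

Δψ = ln[tan(π/4+φ₂/2)/tan(π/4+φ₁/2)] = +1.0612
Δλ = -3.0341 rad (taken the short way round)
course = atan2(Δλ, Δψ) = 289.28°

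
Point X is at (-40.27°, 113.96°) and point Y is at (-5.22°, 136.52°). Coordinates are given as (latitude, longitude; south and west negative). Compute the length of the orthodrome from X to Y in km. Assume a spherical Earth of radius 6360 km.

cos σ = sin φ₁ sin φ₂ + cos φ₁ cos φ₂ cos Δλ
      = sin(-40.27°)sin(-5.22°) + cos(-40.27°)cos(-5.22°)cos(22.56°) = 0.7605
σ = 40.491° → d = Rσ = 6360·0.70670 = 4495 km

4495 km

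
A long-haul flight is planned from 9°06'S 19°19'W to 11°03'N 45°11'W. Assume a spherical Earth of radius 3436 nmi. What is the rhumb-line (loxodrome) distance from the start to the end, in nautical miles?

Rhumb course C = atan2(Δλ, Δψ) with Δψ = ln[tan(π/4+φ₂/2)/tan(π/4+φ₁/2)] = +0.3536, Δλ = -0.4515 → C = 308.07°
d = R·|Δφ| / |cos C| = 3436·0.35168 / 0.61658 = 1960 nmi

1960 nmi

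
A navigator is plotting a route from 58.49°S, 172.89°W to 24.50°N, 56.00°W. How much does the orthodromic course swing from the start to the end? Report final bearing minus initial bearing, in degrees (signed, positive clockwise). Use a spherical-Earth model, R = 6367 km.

At departure: θ₁ = atan2(sin Δλ cos φ₂, cos φ₁ sin φ₂ − sin φ₁ cos φ₂ cos Δλ) = 99.38°
At arrival: θ₂ = atan2(sin Δλ cos φ₁, −cos φ₂ sin φ₁ + sin φ₂ cos φ₁ cos Δλ) = 34.52°
Δθ = θ₂ − θ₁ = -64.9°

-64.9°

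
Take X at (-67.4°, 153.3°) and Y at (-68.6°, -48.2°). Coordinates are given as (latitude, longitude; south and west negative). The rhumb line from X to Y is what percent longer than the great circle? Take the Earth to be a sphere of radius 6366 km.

37.5%

Great circle: σ = 0.7538 rad → d_gc = Rσ = 4798.7 km
Rhumb: Δφ = -0.0209, Δλ = +2.7663, Δψ = -0.0559, q = Δφ/Δψ = 0.3745 → d_rh = R√(Δφ²+q²Δλ²) = 6596.8 km
Excess = (6596.8 − 4798.7) / 4798.7 = 1798.1 / 4798.7 = 37.47% ≈ 37.5%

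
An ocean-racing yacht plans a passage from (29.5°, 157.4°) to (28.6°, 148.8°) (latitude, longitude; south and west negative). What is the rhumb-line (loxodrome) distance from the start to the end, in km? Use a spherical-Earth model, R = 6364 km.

Δψ = ln[tan(π/4+φ₂/2)/tan(π/4+φ₁/2)] = -0.0180;  Δφ = -0.0157 rad,  Δλ = -0.1501 rad
q = Δφ/Δψ = 0.8742
d = R·√(Δφ² + q²Δλ²) = 6364·0.13215 = 841 km

841 km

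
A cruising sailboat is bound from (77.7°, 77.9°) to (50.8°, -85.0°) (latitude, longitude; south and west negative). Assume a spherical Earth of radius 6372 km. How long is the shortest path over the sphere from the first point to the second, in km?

5679 km

Haversine: a = sin²(Δφ/2)+cos φ₁ cos φ₂ sin²(Δλ/2) = 0.18577;  σ = 2·atan2(√a,√(1−a))
σ = 51.063° → d = Rσ = 6372·0.89122 = 5679 km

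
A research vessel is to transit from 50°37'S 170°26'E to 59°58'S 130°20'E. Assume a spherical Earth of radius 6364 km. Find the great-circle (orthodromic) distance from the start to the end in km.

2689 km

cos σ = sin φ₁ sin φ₂ + cos φ₁ cos φ₂ cos Δλ
      = sin(-50.62°)sin(-59.97°) + cos(-50.62°)cos(-59.97°)cos(-40.10°) = 0.9121
σ = 24.208° → d = Rσ = 6364·0.42252 = 2689 km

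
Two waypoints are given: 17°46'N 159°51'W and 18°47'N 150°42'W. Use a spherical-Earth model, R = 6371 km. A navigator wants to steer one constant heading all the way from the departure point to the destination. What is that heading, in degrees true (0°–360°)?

Meridional parts: M(φ₁)=+0.3152, M(φ₂)=+0.3339 → ΔM = +0.0187;  Δλ = +0.1597 rad
tan C = Δλ / ΔM = +8.5459 → C = 83.33°

83.3°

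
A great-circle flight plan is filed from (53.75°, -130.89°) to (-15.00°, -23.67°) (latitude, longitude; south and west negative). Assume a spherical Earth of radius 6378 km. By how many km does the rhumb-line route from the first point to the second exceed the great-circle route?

Great circle: cos σ = sin φ₁ sin φ₂ + cos φ₁ cos φ₂ cos Δλ,  σ = 1.9582 rad → d_gc = 12489.6 km
Rhumb line: Δψ = -1.3816, q = Δφ/Δψ = 0.8685, d_rh = R√(Δφ²+q²Δλ²) = 12884.8 km
Excess = 12884.8 − 12489.6 = 395.2 ≈ 395 km

395 km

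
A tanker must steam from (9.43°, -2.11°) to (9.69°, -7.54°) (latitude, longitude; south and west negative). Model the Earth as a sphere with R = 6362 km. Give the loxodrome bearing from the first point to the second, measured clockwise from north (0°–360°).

Meridional parts: M(φ₁)=+0.1653, M(φ₂)=+0.1699 → ΔM = +0.0046;  Δλ = -0.0948 rad
tan C = Δλ / ΔM = -20.5946 → C = 272.78°

272.8°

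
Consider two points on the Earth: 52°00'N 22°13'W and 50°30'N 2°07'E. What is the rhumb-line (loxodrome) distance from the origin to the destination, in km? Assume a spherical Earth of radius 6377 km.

1703 km

Rhumb course C = atan2(Δλ, Δψ) with Δψ = ln[tan(π/4+φ₂/2)/tan(π/4+φ₁/2)] = -0.0418, Δλ = +0.4247 → C = 95.63°
d = R·|Δφ| / |cos C| = 6377·0.02618 / 0.09802 = 1703 km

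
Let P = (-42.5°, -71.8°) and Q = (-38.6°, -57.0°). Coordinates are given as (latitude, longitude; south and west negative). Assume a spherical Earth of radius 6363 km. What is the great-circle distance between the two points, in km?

1320 km

Haversine: a = sin²(Δφ/2)+cos φ₁ cos φ₂ sin²(Δλ/2) = 0.01072;  σ = 2·atan2(√a,√(1−a))
σ = 11.884° → d = Rσ = 6363·0.20741 = 1320 km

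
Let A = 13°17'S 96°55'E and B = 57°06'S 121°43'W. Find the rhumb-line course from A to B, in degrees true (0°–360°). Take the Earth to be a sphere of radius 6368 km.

Δψ = ln[tan(π/4+φ₂/2)/tan(π/4+φ₁/2)] = -0.9859
Δλ = +2.4673 rad (taken the short way round)
course = atan2(Δλ, Δψ) = 111.78°

111.8°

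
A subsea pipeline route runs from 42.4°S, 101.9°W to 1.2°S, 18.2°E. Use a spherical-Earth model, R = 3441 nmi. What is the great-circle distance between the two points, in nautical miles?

6658 nmi

Haversine: a = sin²(Δφ/2)+cos φ₁ cos φ₂ sin²(Δλ/2) = 0.67807;  σ = 2·atan2(√a,√(1−a))
σ = 110.863° → d = Rσ = 3441·1.93493 = 6658 nmi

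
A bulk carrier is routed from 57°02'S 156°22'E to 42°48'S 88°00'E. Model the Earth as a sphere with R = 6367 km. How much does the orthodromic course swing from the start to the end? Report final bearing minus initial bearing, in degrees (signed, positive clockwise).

At departure: θ₁ = atan2(sin Δλ cos φ₂, cos φ₁ sin φ₂ − sin φ₁ cos φ₂ cos Δλ) = 258.18°
At arrival: θ₂ = atan2(sin Δλ cos φ₁, −cos φ₂ sin φ₁ + sin φ₂ cos φ₁ cos Δλ) = 313.46°
Δθ = θ₂ − θ₁ = +55.3°

+55.3°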